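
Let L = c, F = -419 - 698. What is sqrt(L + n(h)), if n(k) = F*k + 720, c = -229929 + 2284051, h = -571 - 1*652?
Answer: sqrt(3420933) ≈ 1849.6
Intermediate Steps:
h = -1223 (h = -571 - 652 = -1223)
F = -1117
c = 2054122
n(k) = 720 - 1117*k (n(k) = -1117*k + 720 = 720 - 1117*k)
L = 2054122
sqrt(L + n(h)) = sqrt(2054122 + (720 - 1117*(-1223))) = sqrt(2054122 + (720 + 1366091)) = sqrt(2054122 + 1366811) = sqrt(3420933)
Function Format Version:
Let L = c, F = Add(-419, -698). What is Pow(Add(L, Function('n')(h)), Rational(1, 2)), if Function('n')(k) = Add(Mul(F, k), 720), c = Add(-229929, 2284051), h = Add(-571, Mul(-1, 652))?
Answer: Pow(3420933, Rational(1, 2)) ≈ 1849.6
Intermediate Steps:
h = -1223 (h = Add(-571, -652) = -1223)
F = -1117
c = 2054122
Function('n')(k) = Add(720, Mul(-1117, k)) (Function('n')(k) = Add(Mul(-1117, k), 720) = Add(720, Mul(-1117, k)))
L = 2054122
Pow(Add(L, Function('n')(h)), Rational(1, 2)) = Pow(Add(2054122, Add(720, Mul(-1117, -1223))), Rational(1, 2)) = Pow(Add(2054122, Add(720, 1366091)), Rational(1, 2)) = Pow(Add(2054122, 1366811), Rational(1, 2)) = Pow(3420933, Rational(1, 2))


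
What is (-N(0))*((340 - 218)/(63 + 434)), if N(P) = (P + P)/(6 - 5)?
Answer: 0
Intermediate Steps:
N(P) = 2*P (N(P) = (2*P)/1 = (2*P)*1 = 2*P)
(-N(0))*((340 - 218)/(63 + 434)) = (-2*0)*((340 - 218)/(63 + 434)) = (-1*0)*(122/497) = 0*(122*(1/497)) = 0*(122/497) = 0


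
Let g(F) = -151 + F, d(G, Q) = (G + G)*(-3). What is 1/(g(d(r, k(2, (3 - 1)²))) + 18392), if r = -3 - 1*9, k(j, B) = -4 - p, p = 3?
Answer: 1/18313 ≈ 5.4606e-5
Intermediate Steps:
k(j, B) = -7 (k(j, B) = -4 - 1*3 = -4 - 3 = -7)
r = -12 (r = -3 - 9 = -12)
d(G, Q) = -6*G (d(G, Q) = (2*G)*(-3) = -6*G)
1/(g(d(r, k(2, (3 - 1)²))) + 18392) = 1/((-151 - 6*(-12)) + 18392) = 1/((-151 + 72) + 18392) = 1/(-79 + 18392) = 1/18313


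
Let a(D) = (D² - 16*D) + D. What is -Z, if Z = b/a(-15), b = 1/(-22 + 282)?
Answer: -1/117000 ≈ -8.5470e-6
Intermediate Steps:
a(D) = D² - 15*D
b = 1/260 ≈ 0.0038462
Z = 1/117000 (Z = 1/(260*((-15*(-15 - 15)))) = 1/(260*((-15*(-30)))) = (1/260)/450 = (1/260)*(1/450) = 1/117000 ≈ 8.5470e-6)
-Z = -1*1/117000 = -1/117000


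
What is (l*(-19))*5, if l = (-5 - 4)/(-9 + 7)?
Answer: -855/2 ≈ -427.50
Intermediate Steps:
l = 9/2 (l = -9/(-2) = -9*(-½) = 9/2 ≈ 4.5000)
(l*(-19))*5 = ((9/2)*(-19))*5 = -171/2*5 = -855/2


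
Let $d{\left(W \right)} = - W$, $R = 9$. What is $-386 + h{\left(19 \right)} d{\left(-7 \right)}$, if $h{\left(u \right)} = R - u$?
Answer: $-456$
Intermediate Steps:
$h{\left(u \right)} = 9 - u$
$-386 + h{\left(19 \right)} d{\left(-7 \right)} = -386 + \left(9 - 19\right) \left(\left(-1\right) \left(-7\right)\right) = -386 + \left(9 - 19\right) 7 = -386 - 70 = -456$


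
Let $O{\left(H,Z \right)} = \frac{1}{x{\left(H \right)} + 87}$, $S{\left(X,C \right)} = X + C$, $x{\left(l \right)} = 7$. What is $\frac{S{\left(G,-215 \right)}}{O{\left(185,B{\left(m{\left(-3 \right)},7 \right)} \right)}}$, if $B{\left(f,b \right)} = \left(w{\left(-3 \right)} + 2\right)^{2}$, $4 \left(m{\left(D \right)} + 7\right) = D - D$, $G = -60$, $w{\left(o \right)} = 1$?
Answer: $-25850$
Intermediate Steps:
$m{\left(D \right)} = -7$ ($m{\left(D \right)} = -7 + \frac{D - D}{4} = -7 + \frac{1}{4} \cdot 0 = -7 + 0 = -7$)
$S{\left(X,C \right)} = C + X$
$B{\left(f,b \right)} = 9$ ($B{\left(f,b \right)} = \left(1 + 2\right)^{2} = 3^{2} = 9$)
$O{\left(H,Z \right)} = \frac{1}{94}$ ($O{\left(H,Z \right)} = \frac{1}{7 + 87} = \frac{1}{94}$)
$\frac{S{\left(G,-215 \right)}}{O{\left(185,B{\left(m{\left(-3 \right)},7 \right)} \right)}} = \left(-215 - 60\right) \frac{1}{\frac{1}{94}} = \left(-275\right) 94 = -25850$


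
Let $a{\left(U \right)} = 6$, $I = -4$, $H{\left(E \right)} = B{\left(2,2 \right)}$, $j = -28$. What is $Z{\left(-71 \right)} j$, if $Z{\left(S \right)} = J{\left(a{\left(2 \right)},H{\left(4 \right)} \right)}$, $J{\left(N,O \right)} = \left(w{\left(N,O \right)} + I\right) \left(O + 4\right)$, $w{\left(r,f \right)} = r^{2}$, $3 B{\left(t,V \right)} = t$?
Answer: $- \frac{12544}{3} \approx -4181.3$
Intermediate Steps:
$B{\left(t,V \right)} = \frac{t}{3}$
$H{\left(E \right)} = \frac{2}{3}$ ($H{\left(E \right)} = \frac{1}{3} \cdot 2 = \frac{2}{3}$)
$J{\left(N,O \right)} = \left(-4 + N^{2}\right) \left(4 + O\right)$ ($J{\left(N,O \right)} = \left(N^{2} - 4\right) \left(O + 4\right) = \left(-4 + N^{2}\right) \left(4 + O\right)$)
$Z{\left(S \right)} = \frac{448}{3}$ ($Z{\left(S \right)} = -16 - \frac{8}{3} + 4 \cdot 6^{2} + \frac{2 \cdot 6^{2}}{3} = -16 - \frac{8}{3} + 4 \cdot 36 + \frac{2}{3} \cdot 36 = -16 - \frac{8}{3} + 144 + 24 = \frac{448}{3}$)
$Z{\left(-71 \right)} j = \frac{448}{3} \left(-28\right) = - \frac{12544}{3}$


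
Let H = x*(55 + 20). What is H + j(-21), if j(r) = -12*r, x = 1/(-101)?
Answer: 25377/101 ≈ 251.26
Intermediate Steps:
x = -1/101 ≈ -0.0099010
H = -75/101 (H = -(55 + 20)/101 = -1/101*75 = -75/101 ≈ -0.74257)
H + j(-21) = -75/101 - 12*(-21) = -75/101 + 252 = 25377/101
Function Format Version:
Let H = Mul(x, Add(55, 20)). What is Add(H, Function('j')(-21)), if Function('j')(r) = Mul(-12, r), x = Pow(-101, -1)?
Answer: Rational(25377, 101) ≈ 251.26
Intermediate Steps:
x = Rational(-1, 101) ≈ -0.0099010
H = Rational(-75, 101) (H = Mul(Rational(-1, 101), Add(55, 20)) = Mul(Rational(-1, 101), 75) = Rational(-75, 101) ≈ -0.74257)
Add(H, Function('j')(-21)) = Add(Rational(-75, 101), Mul(-12, -21)) = Add(Rational(-75, 101), 252) = Rational(25377, 101)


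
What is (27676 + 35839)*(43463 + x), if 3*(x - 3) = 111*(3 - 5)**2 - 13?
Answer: 8309603935/3 ≈ 2.7699e+9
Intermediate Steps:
x = 440/3 (x = 3 + (111*(3 - 5)**2 - 13)/3 = 3 + (111*(-2)**2 - 13)/3 = 3 + (111*4 - 13)/3 = 3 + (444 - 13)/3 = 3 + (1/3)*431 = 3 + 431/3 = 440/3 ≈ 146.67)
(27676 + 35839)*(43463 + x) = (27676 + 35839)*(43463 + 440/3) = 63515*(130829/3) = 8309603935/3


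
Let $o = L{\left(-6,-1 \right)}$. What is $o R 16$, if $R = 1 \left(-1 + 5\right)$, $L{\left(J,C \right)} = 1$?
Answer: $64$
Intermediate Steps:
$R = 4$ ($R = 1 \cdot 4 = 4$)
$o = 1$
$o R 16 = 1 \cdot 4 \cdot 16 = 4 \cdot 16 = 64$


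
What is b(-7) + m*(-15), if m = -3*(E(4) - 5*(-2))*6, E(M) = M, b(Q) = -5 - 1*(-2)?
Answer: 3777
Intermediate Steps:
b(Q) = -3 (b(Q) = -5 + 2 = -3)
m = -252 (m = -3*(4 - 5*(-2))*6 = -3*(4 + 10)*6 = -3*14*6 = -42*6 = -252)
b(-7) + m*(-15) = -3 - 252*(-15) = -3 + 3780 = 3777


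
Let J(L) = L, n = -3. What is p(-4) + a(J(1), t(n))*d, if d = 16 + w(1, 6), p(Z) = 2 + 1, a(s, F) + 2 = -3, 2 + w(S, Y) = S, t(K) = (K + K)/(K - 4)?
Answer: -72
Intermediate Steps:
t(K) = 2*K/(-4 + K) (t(K) = (2*K)/(-4 + K) = 2*K/(-4 + K))
w(S, Y) = -2 + S
a(s, F) = -5 (a(s, F) = -2 - 3 = -5)
p(Z) = 3
d = 15 (d = 16 + (-2 + 1) = 16 - 1 = 15)
p(-4) + a(J(1), t(n))*d = 3 - 5*15 = 3 - 75 = -72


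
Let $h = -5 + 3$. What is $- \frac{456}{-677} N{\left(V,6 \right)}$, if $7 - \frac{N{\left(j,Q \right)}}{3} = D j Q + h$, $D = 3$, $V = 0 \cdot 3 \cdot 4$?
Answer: $\frac{12312}{677} \approx 18.186$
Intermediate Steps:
$h = -2$
$V = 0$ ($V = 0 \cdot 4 = 0$)
$N{\left(j,Q \right)} = 27 - 9 Q j$ ($N{\left(j,Q \right)} = 21 - 3 \left(3 j Q - 2\right) = 21 - 3 \left(3 Q j - 2\right) = 21 - 3 \left(-2 + 3 Q j\right) = 21 - \left(-6 + 9 Q j\right) = 27 - 9 Q j$)
$- \frac{456}{-677} N{\left(V,6 \right)} = - \frac{456}{-677} \left(27 - 54 \cdot 0\right) = \left(-456\right) \left(- \frac{1}{677}\right) \left(27 + 0\right) = \frac{456}{677} \cdot 27 = \frac{12312}{677}$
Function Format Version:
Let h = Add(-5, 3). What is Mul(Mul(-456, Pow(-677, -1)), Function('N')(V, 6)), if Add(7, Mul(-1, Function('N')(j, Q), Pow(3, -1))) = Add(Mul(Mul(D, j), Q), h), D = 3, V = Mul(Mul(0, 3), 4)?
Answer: Rational(12312, 677) ≈ 18.186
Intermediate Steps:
h = -2
V = 0 (V = Mul(0, 4) = 0)
Function('N')(j, Q) = Add(27, Mul(-9, Q, j)) (Function('N')(j, Q) = Add(21, Mul(-3, Add(Mul(Mul(3, j), Q), -2))) = Add(21, Mul(-3, Add(Mul(3, Q, j), -2))) = Add(21, Mul(-3, Add(-2, Mul(3, Q, j)))) = Add(21, Add(6, Mul(-9, Q, j))) = Add(27, Mul(-9, Q, j)))
Mul(Mul(-456, Pow(-677, -1)), Function('N')(V, 6)) = Mul(Mul(-456, Pow(-677, -1)), Add(27, Mul(-9, 6, 0))) = Mul(Mul(-456, Rational(-1, 677)), Add(27, 0)) = Mul(Rational(456, 677), 27) = Rational(12312, 677)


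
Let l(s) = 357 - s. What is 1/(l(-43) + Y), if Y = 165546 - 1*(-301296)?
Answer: 1/467242 ≈ 2.1402e-6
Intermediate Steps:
Y = 466842 (Y = 165546 + 301296 = 466842)
1/(l(-43) + Y) = 1/((357 - 1*(-43)) + 466842) = 1/((357 + 43) + 466842) = 1/(400 + 466842) = 1/467242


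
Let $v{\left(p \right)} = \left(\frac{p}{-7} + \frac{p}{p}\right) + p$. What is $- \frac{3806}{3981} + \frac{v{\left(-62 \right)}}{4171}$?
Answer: $- \frac{112576847}{116233257} \approx -0.96854$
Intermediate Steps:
$v{\left(p \right)} = 1 + \frac{6 p}{7}$ ($v{\left(p \right)} = \left(p \left(- \frac{1}{7}\right) + 1\right) + p = \left(- \frac{p}{7} + 1\right) + p = \left(1 - \frac{p}{7}\right) + p = 1 + \frac{6 p}{7}$)
$- \frac{3806}{3981} + \frac{v{\left(-62 \right)}}{4171} = - \frac{3806}{3981} + \frac{1 + \frac{6}{7} \left(-62\right)}{4171} = \left(-3806\right) \frac{1}{3981} + \left(1 - \frac{372}{7}\right) \frac{1}{4171} = - \frac{3806}{3981} - \frac{365}{29197} = - \frac{112576847}{116233257}$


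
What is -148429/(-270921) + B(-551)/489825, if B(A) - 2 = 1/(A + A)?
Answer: 200803668487/366515474850 ≈ 0.54787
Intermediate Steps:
B(A) = 2 + 1/(2*A) (B(A) = 2 + 1/(A + A) = 2 + 1/(2*A))
-148429/(-270921) + B(-551)/489825 = -148429/(-270921) + (2 + (1/2)/(-551))/489825 = -148429*(-1/270921) + (2 + (1/2)*(-1/551))*(1/489825) = 148429/270921 + (2 - 1/1102)*(1/489825) = 148429/270921 + (2203/1102)*(1/489825) = 148429/270921 + 2203/539787150 = 200803668487/366515474850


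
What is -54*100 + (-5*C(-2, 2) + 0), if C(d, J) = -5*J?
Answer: -5350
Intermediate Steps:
-54*100 + (-5*C(-2, 2) + 0) = -54*100 + (-(-25)*2 + 0) = -5400 + (-5*(-10) + 0) = -5400 + (50 + 0) = -5400 + 50 = -5350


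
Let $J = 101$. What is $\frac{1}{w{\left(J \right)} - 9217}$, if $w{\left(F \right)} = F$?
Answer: $- \frac{1}{9116} \approx -0.0001097$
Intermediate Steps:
$\frac{1}{w{\left(J \right)} - 9217} = \frac{1}{101 - 9217} = \frac{1}{-9116} = - \frac{1}{9116}$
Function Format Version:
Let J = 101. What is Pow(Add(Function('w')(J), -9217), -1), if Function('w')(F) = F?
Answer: Rational(-1, 9116) ≈ -0.00010970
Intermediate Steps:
Pow(Add(Function('w')(J), -9217), -1) = Pow(Add(101, -9217), -1) = Pow(-9116, -1) = Rational(-1, 9116)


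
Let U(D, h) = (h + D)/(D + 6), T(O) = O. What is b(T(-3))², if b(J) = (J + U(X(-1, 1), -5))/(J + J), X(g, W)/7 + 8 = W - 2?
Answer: 10609/116964 ≈ 0.090703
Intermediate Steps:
X(g, W) = -70 + 7*W (X(g, W) = -56 + 7*(W - 2) = -56 + 7*(-2 + W) = -56 + (-14 + 7*W) = -70 + 7*W)
U(D, h) = (D + h)/(6 + D)
b(J) = (68/57 + J)/(2*J) (b(J) = (J + ((-70 + 7*1) - 5)/(6 + (-70 + 7*1)))/(J + J) = (J + ((-70 + 7) - 5)/(6 + (-70 + 7)))/((2*J)) = (J + (-63 - 5)/(6 - 63))*(1/(2*J)) = (J - 68/(-57))*(1/(2*J)) = (J - 1/57*(-68))*(1/(2*J)) = (J + 68/57)*(1/(2*J)) = (68/57 + J)*(1/(2*J)) = (68/57 + J)/(2*J))
b(T(-3))² = ((1/114)*(68 + 57*(-3))/(-3))² = ((1/114)*(-⅓)*(68 - 171))² = ((1/114)*(-⅓)*(-103))² = (103/342)² = 10609/116964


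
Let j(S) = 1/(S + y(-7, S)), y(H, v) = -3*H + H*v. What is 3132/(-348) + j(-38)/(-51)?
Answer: -114292/12699 ≈ -9.0001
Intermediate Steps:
j(S) = 1/(21 - 6*S) (j(S) = 1/(S - 7*(-3 + S)) = 1/(S + (21 - 7*S)) = 1/(21 - 6*S))
3132/(-348) + j(-38)/(-51) = 3132/(-348) + (1/(3*(7 - 2*(-38))))/(-51) = 3132*(-1/348) + (1/(3*(7 + 76)))*(-1/51) = -9 + ((⅓)/83)*(-1/51) = -9 + ((⅓)*(1/83))*(-1/51) = -9 + (1/249)*(-1/51) = -9 - 1/12699 = -114292/12699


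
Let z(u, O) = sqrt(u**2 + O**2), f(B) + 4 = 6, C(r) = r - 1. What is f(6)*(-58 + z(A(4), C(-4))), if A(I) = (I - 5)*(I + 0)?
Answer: -116 + 2*sqrt(41) ≈ -103.19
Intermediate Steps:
C(r) = -1 + r
A(I) = I*(-5 + I) (A(I) = (-5 + I)*I = I*(-5 + I))
f(B) = 2 (f(B) = -4 + 6 = 2)
z(u, O) = sqrt(O**2 + u**2)
f(6)*(-58 + z(A(4), C(-4))) = 2*(-58 + sqrt((-1 - 4)**2 + (4*(-5 + 4))**2)) = 2*(-58 + sqrt((-5)**2 + (4*(-1))**2)) = 2*(-58 + sqrt(25 + (-4)**2)) = 2*(-58 + sqrt(25 + 16)) = 2*(-58 + sqrt(41)) = -116 + 2*sqrt(41)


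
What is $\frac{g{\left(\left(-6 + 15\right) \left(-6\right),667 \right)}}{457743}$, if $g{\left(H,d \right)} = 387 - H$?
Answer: $\frac{147}{152581} \approx 0.00096342$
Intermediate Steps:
$\frac{g{\left(\left(-6 + 15\right) \left(-6\right),667 \right)}}{457743} = \frac{387 - \left(-6 + 15\right) \left(-6\right)}{457743} = \left(387 - 9 \left(-6\right)\right) \frac{1}{457743} = \left(387 - -54\right) \frac{1}{457743} = \left(387 + 54\right) \frac{1}{457743} = 441 \cdot \frac{1}{457743} = \frac{147}{152581}$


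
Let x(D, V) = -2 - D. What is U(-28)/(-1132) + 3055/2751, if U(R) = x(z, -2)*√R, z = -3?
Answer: 3055/2751 - I*√7/566 ≈ 1.1105 - 0.0046745*I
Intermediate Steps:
U(R) = √R (U(R) = (-2 - 1*(-3))*√R = (-2 + 3)*√R = 1*√R = √R)
U(-28)/(-1132) + 3055/2751 = √(-28)/(-1132) + 3055/2751 = (2*I*√7)*(-1/1132) + 3055*(1/2751) = -I*√7/566 + 3055/2751 = 3055/2751 - I*√7/566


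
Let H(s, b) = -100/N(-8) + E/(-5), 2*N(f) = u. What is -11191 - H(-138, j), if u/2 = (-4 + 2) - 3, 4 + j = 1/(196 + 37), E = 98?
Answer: -55957/5 ≈ -11191.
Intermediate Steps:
j = -931/233 (j = -4 + 1/(196 + 37) = -4 + 1/233 = -931/233 ≈ -3.9957)
u = -10 (u = 2*((-4 + 2) - 3) = 2*(-2 - 3) = 2*(-5) = -10)
N(f) = -5 (N(f) = (½)*(-10) = -5)
H(s, b) = ⅖ (H(s, b) = -100/(-5) + 98/(-5) = -100*(-⅕) + 98*(-⅕) = 20 - 98/5 = ⅖)
-11191 - H(-138, j) = -11191 - 1*⅖ = -11191 - ⅖ = -55957/5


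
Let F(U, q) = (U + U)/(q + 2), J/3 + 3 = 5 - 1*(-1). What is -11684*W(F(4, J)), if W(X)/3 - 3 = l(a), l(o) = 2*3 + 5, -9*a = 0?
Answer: -490728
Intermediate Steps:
J = 9 (J = -9 + 3*(5 - 1*(-1)) = -9 + 3*(5 + 1) = -9 + 3*6 = -9 + 18 = 9)
F(U, q) = 2*U/(2 + q) (F(U, q) = (2*U)/(2 + q) = 2*U/(2 + q))
a = 0 (a = -1/9*0 = 0)
l(o) = 11 (l(o) = 6 + 5 = 11)
W(X) = 42 (W(X) = 9 + 3*11 = 9 + 33 = 42)
-11684*W(F(4, J)) = -11684*42 = -490728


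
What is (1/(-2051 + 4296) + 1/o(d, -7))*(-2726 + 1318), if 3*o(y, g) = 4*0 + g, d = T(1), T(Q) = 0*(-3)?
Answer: 9473024/15715 ≈ 602.80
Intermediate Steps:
T(Q) = 0
d = 0
o(y, g) = g/3 (o(y, g) = (4*0 + g)/3 = (0 + g)/3 = g/3)
(1/(-2051 + 4296) + 1/o(d, -7))*(-2726 + 1318) = (1/(-2051 + 4296) + 1/((⅓)*(-7)))*(-2726 + 1318) = (1/2245 + 1/(-7/3))*(-1408) = (1/2245 - 3/7)*(-1408) = -6728/15715*(-1408) = 9473024/15715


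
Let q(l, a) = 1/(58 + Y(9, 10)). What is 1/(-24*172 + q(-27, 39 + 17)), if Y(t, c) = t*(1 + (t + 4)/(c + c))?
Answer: -1457/6014476 ≈ -0.00024225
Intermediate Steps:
Y(t, c) = t*(1 + (4 + t)/(2*c)) (Y(t, c) = t*(1 + (4 + t)/((2*c))) = t*(1 + (4 + t)*(1/(2*c))) = t*(1 + (4 + t)/(2*c)))
q(l, a) = 20/1457 (q(l, a) = 1/(58 + (1/2)*9*(4 + 9 + 2*10)/10) = 1/(58 + (1/2)*9*(1/10)*(4 + 9 + 20)) = 1/(58 + (1/2)*9*(1/10)*33) = 1/(58 + 297/20) = 1/(1457/20) = 20/1457)
1/(-24*172 + q(-27, 39 + 17)) = 1/(-24*172 + 20/1457) = 1/(-4128 + 20/1457) = 1/(-6014476/1457) = -1457/6014476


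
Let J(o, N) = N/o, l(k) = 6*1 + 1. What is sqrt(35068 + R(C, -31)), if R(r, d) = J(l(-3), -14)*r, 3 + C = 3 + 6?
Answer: 4*sqrt(2191) ≈ 187.23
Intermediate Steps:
l(k) = 7 (l(k) = 6 + 1 = 7)
C = 6 (C = -3 + (3 + 6) = -3 + 9 = 6)
R(r, d) = -2*r (R(r, d) = (-14/7)*r = (-14*1/7)*r = -2*r)
sqrt(35068 + R(C, -31)) = sqrt(35068 - 2*6) = sqrt(35068 - 12) = sqrt(35056) = 4*sqrt(2191)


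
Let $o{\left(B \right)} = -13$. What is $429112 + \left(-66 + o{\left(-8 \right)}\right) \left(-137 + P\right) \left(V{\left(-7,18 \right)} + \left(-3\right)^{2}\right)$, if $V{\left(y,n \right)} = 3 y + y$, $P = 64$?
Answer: $319539$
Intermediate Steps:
$V{\left(y,n \right)} = 4 y$
$429112 + \left(-66 + o{\left(-8 \right)}\right) \left(-137 + P\right) \left(V{\left(-7,18 \right)} + \left(-3\right)^{2}\right) = 429112 + \left(-66 - 13\right) \left(-137 + 64\right) \left(4 \left(-7\right) + \left(-3\right)^{2}\right) = 429112 + \left(-79\right) \left(-73\right) \left(-28 + 9\right) = 429112 + 5767 \left(-19\right) = 429112 - 109573 = 319539$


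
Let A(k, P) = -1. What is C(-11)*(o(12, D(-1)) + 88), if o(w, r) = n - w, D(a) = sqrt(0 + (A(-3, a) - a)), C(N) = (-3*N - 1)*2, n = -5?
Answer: 4544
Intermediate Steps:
C(N) = -2 - 6*N (C(N) = (-1 - 3*N)*2 = -2 - 6*N)
D(a) = sqrt(-1 - a) (D(a) = sqrt(0 + (-1 - a)) = sqrt(-1 - a))
o(w, r) = -5 - w
C(-11)*(o(12, D(-1)) + 88) = (-2 - 6*(-11))*((-5 - 1*12) + 88) = (-2 + 66)*((-5 - 12) + 88) = 64*(-17 + 88) = 64*71 = 4544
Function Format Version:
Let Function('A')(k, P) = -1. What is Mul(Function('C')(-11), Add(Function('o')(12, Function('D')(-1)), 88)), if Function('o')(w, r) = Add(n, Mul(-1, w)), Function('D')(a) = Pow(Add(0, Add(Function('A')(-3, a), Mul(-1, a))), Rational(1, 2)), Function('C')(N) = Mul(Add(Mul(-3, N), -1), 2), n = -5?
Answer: 4544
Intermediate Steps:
Function('C')(N) = Add(-2, Mul(-6, N)) (Function('C')(N) = Mul(Add(-1, Mul(-3, N)), 2) = Add(-2, Mul(-6, N)))
Function('D')(a) = Pow(Add(-1, Mul(-1, a)), Rational(1, 2)) (Function('D')(a) = Pow(Add(0, Add(-1, Mul(-1, a))), Rational(1, 2)) = Pow(Add(-1, Mul(-1, a)), Rational(1, 2)))
Function('o')(w, r) = Add(-5, Mul(-1, w))
Mul(Function('C')(-11), Add(Function('o')(12, Function('D')(-1)), 88)) = Mul(Add(-2, Mul(-6, -11)), Add(Add(-5, Mul(-1, 12)), 88)) = Mul(Add(-2, 66), Add(Add(-5, -12), 88)) = Mul(64, Add(-17, 88)) = Mul(64, 71) = 4544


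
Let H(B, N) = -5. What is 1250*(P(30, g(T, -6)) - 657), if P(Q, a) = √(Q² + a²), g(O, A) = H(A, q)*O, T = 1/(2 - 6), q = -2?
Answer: -821250 + 3125*√577/2 ≈ -7.8372e+5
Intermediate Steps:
T = -¼ (T = 1/(-4) = -¼ ≈ -0.25000)
g(O, A) = -5*O
1250*(P(30, g(T, -6)) - 657) = 1250*(√(30² + (-5*(-¼))²) - 657) = 1250*(√(900 + (5/4)²) - 657) = 1250*(√(900 + 25/16) - 657) = 1250*(√(14425/16) - 657) = 1250*(5*√577/4 - 657) = 1250*(-657 + 5*√577/4) = -821250 + 3125*√577/2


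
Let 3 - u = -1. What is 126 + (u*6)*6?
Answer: 270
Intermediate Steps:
u = 4 (u = 3 - 1*(-1) = 3 + 1 = 4)
126 + (u*6)*6 = 126 + (4*6)*6 = 126 + 24*6 = 126 + 144 = 270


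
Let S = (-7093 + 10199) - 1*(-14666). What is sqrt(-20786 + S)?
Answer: I*sqrt(3014) ≈ 54.9*I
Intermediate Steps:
S = 17772 (S = 3106 + 14666 = 17772)
sqrt(-20786 + S) = sqrt(-20786 + 17772) = sqrt(-3014) = I*sqrt(3014)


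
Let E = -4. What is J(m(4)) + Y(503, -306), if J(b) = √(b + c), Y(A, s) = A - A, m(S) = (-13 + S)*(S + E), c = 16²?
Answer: 16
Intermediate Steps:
c = 256
m(S) = (-13 + S)*(-4 + S) (m(S) = (-13 + S)*(S - 4) = (-13 + S)*(-4 + S))
Y(A, s) = 0
J(b) = √(256 + b) (J(b) = √(b + 256) = √(256 + b))
J(m(4)) + Y(503, -306) = √(256 + (52 + 4² - 17*4)) + 0 = √(256 + (52 + 16 - 68)) + 0 = √(256 + 0) + 0 = √256 + 0 = 16 + 0 = 16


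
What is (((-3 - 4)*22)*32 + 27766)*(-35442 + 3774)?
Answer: -723233784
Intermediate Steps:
(((-3 - 4)*22)*32 + 27766)*(-35442 + 3774) = (-7*22*32 + 27766)*(-31668) = (-154*32 + 27766)*(-31668) = (-4928 + 27766)*(-31668) = 22838*(-31668) = -723233784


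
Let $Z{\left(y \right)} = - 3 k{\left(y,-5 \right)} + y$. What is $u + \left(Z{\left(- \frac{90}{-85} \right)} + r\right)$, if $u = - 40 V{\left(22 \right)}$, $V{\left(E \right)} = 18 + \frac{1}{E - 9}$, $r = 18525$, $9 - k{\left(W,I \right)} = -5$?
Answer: $\frac{3925177}{221} \approx 17761.0$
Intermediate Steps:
$k{\left(W,I \right)} = 14$ ($k{\left(W,I \right)} = 9 - -5 = 9 + 5 = 14$)
$Z{\left(y \right)} = -42 + y$ ($Z{\left(y \right)} = \left(-3\right) 14 + y = -42 + y$)
$V{\left(E \right)} = 18 + \frac{1}{-9 + E}$
$u = - \frac{9400}{13}$ ($u = - 40 \frac{-161 + 18 \cdot 22}{-9 + 22} = - 40 \frac{-161 + 396}{13} = - 40 \cdot \frac{1}{13} \cdot 235 = \left(-40\right) \frac{235}{13} = - \frac{9400}{13} \approx -723.08$)
$u + \left(Z{\left(- \frac{90}{-85} \right)} + r\right) = - \frac{9400}{13} + \left(\left(-42 - \frac{90}{-85}\right) + 18525\right) = - \frac{9400}{13} + \left(\left(-42 - - \frac{18}{17}\right) + 18525\right) = - \frac{9400}{13} + \left(\left(-42 + \frac{18}{17}\right) + 18525\right) = - \frac{9400}{13} + \left(- \frac{696}{17} + 18525\right) = - \frac{9400}{13} + \frac{314229}{17} = \frac{3925177}{221}$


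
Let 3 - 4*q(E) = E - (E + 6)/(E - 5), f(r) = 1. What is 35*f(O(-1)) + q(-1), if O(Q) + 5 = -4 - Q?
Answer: 859/24 ≈ 35.792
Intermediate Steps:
O(Q) = -9 - Q (O(Q) = -5 + (-4 - Q) = -9 - Q)
q(E) = ¾ - E/4 + (6 + E)/(4*(-5 + E)) (q(E) = ¾ - (E - (E + 6)/(E - 5))/4 = ¾ - (E - (6 + E)/(-5 + E))/4 = ¾ + (-E/4 + (6 + E)/(4*(-5 + E))) = ¾ - E/4 + (6 + E)/(4*(-5 + E)))
35*f(O(-1)) + q(-1) = 35*1 + (-9 - 1*(-1)² + 9*(-1))/(4*(-5 - 1)) = 35 + (¼)*(-9 - 1*1 - 9)/(-6) = 35 + (¼)*(-⅙)*(-9 - 1 - 9) = 35 + (¼)*(-⅙)*(-19) = 35 + 19/24 = 859/24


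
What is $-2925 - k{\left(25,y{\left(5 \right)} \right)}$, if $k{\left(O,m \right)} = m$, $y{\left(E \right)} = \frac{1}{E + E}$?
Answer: $- \frac{29251}{10} \approx -2925.1$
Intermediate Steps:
$y{\left(E \right)} = \frac{1}{2 E}$
$-2925 - k{\left(25,y{\left(5 \right)} \right)} = -2925 - \frac{1}{2 \cdot 5} = -2925 - \frac{1}{2} \cdot \frac{1}{5} = -2925 - \frac{1}{10} = - \frac{29251}{10}$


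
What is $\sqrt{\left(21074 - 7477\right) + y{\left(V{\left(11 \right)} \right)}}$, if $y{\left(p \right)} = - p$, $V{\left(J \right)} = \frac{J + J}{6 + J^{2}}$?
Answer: $\frac{\sqrt{219303219}}{127} \approx 116.61$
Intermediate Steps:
$V{\left(J \right)} = \frac{2 J}{6 + J^{2}}$
$\sqrt{\left(21074 - 7477\right) + y{\left(V{\left(11 \right)} \right)}} = \sqrt{\left(21074 - 7477\right) - 2 \cdot 11 \frac{1}{6 + 11^{2}}} = \sqrt{13597 - 2 \cdot 11 \frac{1}{6 + 121}} = \sqrt{13597 - 2 \cdot 11 \cdot \frac{1}{127}} = \sqrt{13597 - \frac{22}{127}} = \sqrt{\frac{1726797}{127}} = \frac{\sqrt{219303219}}{127}$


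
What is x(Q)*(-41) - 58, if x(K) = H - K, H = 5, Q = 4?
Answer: -99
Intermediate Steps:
x(K) = 5 - K
x(Q)*(-41) - 58 = (5 - 1*4)*(-41) - 58 = (5 - 4)*(-41) - 58 = 1*(-41) - 58 = -41 - 58 = -99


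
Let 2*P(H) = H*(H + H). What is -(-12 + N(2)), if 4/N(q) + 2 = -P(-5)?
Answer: 328/27 ≈ 12.148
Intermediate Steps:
P(H) = H**2 (P(H) = (H*(H + H))/2 = (H*(2*H))/2 = (2*H**2)/2 = H**2)
N(q) = -4/27 (N(q) = 4/(-2 - 1*(-5)**2) = 4/(-2 - 1*25) = 4/(-2 - 25) = 4/(-27) = 4*(-1/27) = -4/27)
-(-12 + N(2)) = -(-12 - 4/27) = -1*(-328/27) = 328/27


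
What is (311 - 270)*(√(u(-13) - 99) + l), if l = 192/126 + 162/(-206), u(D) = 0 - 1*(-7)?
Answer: 65395/2163 + 82*I*√23 ≈ 30.233 + 393.26*I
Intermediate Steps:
u(D) = 7 (u(D) = 0 + 7 = 7)
l = 1595/2163 (l = 192*(1/126) + 162*(-1/206) = 32/21 - 81/103 = 1595/2163 ≈ 0.73740)
(311 - 270)*(√(u(-13) - 99) + l) = (311 - 270)*(√(7 - 99) + 1595/2163) = 41*(√(-92) + 1595/2163) = 41*(2*I*√23 + 1595/2163) = 41*(1595/2163 + 2*I*√23) = 65395/2163 + 82*I*√23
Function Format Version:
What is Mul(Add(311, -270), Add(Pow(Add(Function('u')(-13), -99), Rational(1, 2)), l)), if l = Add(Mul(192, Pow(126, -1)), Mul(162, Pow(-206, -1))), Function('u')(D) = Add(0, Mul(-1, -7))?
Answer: Add(Rational(65395, 2163), Mul(82, I, Pow(23, Rational(1, 2)))) ≈ Add(30.233, Mul(393.26, I))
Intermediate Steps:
Function('u')(D) = 7 (Function('u')(D) = Add(0, 7) = 7)
l = Rational(1595, 2163) (l = Add(Mul(192, Rational(1, 126)), Mul(162, Rational(-1, 206))) = Add(Rational(32, 21), Rational(-81, 103)) = Rational(1595, 2163) ≈ 0.73740)
Mul(Add(311, -270), Add(Pow(Add(Function('u')(-13), -99), Rational(1, 2)), l)) = Mul(Add(311, -270), Add(Pow(Add(7, -99), Rational(1, 2)), Rational(1595, 2163))) = Mul(41, Add(Pow(-92, Rational(1, 2)), Rational(1595, 2163))) = Mul(41, Add(Mul(2, I, Pow(23, Rational(1, 2))), Rational(1595, 2163))) = Mul(41, Add(Rational(1595, 2163), Mul(2, I, Pow(23, Rational(1, 2))))) = Add(Rational(65395, 2163), Mul(82, I, Pow(23, Rational(1, 2))))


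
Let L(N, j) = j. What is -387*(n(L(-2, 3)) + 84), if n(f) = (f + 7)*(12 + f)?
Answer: -90558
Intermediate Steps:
n(f) = (7 + f)*(12 + f)
-387*(n(L(-2, 3)) + 84) = -387*((84 + 3² + 19*3) + 84) = -387*((84 + 9 + 57) + 84) = -387*(150 + 84) = -387*234 = -90558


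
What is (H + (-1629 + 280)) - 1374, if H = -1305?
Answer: -4028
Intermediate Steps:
(H + (-1629 + 280)) - 1374 = (-1305 + (-1629 + 280)) - 1374 = (-1305 - 1349) - 1374 = -2654 - 1374 = -4028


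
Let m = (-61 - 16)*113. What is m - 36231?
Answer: -44932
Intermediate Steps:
m = -8701 (m = -77*113 = -8701)
m - 36231 = -8701 - 36231 = -44932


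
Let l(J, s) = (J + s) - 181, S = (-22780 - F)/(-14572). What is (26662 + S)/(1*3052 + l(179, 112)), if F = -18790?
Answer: 194261327/23038332 ≈ 8.4321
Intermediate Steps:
S = 1995/7286 (S = (-22780 - 1*(-18790))/(-14572) = (-22780 + 18790)*(-1/14572) = -3990*(-1/14572) = 1995/7286 ≈ 0.27381)
l(J, s) = -181 + J + s
(26662 + S)/(1*3052 + l(179, 112)) = (26662 + 1995/7286)/(1*3052 + (-181 + 179 + 112)) = 194261327/(7286*(3052 + 110)) = (194261327/7286)/3162 = (194261327/7286)*(1/3162) = 194261327/23038332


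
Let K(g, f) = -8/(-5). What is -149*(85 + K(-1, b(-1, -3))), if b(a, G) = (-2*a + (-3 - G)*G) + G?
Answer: -64517/5 ≈ -12903.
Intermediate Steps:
b(a, G) = G - 2*a + G*(-3 - G) (b(a, G) = (-2*a + G*(-3 - G)) + G = G - 2*a + G*(-3 - G))
K(g, f) = 8/5 (K(g, f) = -8*(-1/5) = 8/5)
-149*(85 + K(-1, b(-1, -3))) = -149*(85 + 8/5) = -149*433/5 = -64517/5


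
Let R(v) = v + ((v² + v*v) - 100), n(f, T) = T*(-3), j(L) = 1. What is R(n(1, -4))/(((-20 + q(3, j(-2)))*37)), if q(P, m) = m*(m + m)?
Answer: -100/333 ≈ -0.30030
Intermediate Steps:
n(f, T) = -3*T
q(P, m) = 2*m² (q(P, m) = m*(2*m) = 2*m²)
R(v) = -100 + v + 2*v² (R(v) = v + ((v² + v²) - 100) = v + (2*v² - 100) = v + (-100 + 2*v²) = -100 + v + 2*v²)
R(n(1, -4))/(((-20 + q(3, j(-2)))*37)) = (-100 - 3*(-4) + 2*(-3*(-4))²)/(((-20 + 2*1²)*37)) = (-100 + 12 + 2*12²)/(((-20 + 2*1)*37)) = (-100 + 12 + 2*144)/(((-20 + 2)*37)) = (-100 + 12 + 288)/((-18*37)) = 200/(-666) = 200*(-1/666) = -100/333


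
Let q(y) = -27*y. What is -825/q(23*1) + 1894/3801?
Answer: 479111/262269 ≈ 1.8268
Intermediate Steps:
-825/q(23*1) + 1894/3801 = -825/((-621)) + 1894/3801 = -825/((-27*23)) + 1894*(1/3801) = -825/(-621) + 1894/3801 = -825*(-1/621) + 1894/3801 = 275/207 + 1894/3801 = 479111/262269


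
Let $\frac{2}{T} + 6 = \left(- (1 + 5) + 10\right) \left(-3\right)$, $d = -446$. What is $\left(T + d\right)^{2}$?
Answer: $\frac{16120225}{81} \approx 1.9902 \cdot 10^{5}$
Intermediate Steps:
$T = - \frac{1}{9}$ ($T = \frac{2}{-6 + \left(- (1 + 5) + 10\right) \left(-3\right)} = \frac{2}{-6 + \left(\left(-1\right) 6 + 10\right) \left(-3\right)} = \frac{2}{-6 + \left(-6 + 10\right) \left(-3\right)} = \frac{2}{-6 + 4 \left(-3\right)} = \frac{2}{-6 - 12} = \frac{2}{-18} = 2 \left(- \frac{1}{18}\right) = - \frac{1}{9} \approx -0.11111$)
$\left(T + d\right)^{2} = \left(- \frac{1}{9} - 446\right)^{2} = \left(- \frac{4015}{9}\right)^{2} = \frac{16120225}{81}$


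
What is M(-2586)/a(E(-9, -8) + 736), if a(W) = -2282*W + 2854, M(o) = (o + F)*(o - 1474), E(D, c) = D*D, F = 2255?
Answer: -67193/93077 ≈ -0.72191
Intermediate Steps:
E(D, c) = D**2
M(o) = (-1474 + o)*(2255 + o) (M(o) = (o + 2255)*(o - 1474) = (2255 + o)*(-1474 + o) = (-1474 + o)*(2255 + o))
a(W) = 2854 - 2282*W
M(-2586)/a(E(-9, -8) + 736) = (-3323870 + (-2586)**2 + 781*(-2586))/(2854 - 2282*((-9)**2 + 736)) = (-3323870 + 6687396 - 2019666)/(2854 - 2282*(81 + 736)) = 1343860/(2854 - 2282*817) = 1343860/(2854 - 1864394) = 1343860/(-1861540) = 1343860*(-1/1861540) = -67193/93077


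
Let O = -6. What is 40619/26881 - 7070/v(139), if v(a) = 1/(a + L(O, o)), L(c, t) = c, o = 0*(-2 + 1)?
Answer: -25276432491/26881 ≈ -9.4031e+5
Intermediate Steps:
o = 0 (o = 0*(-1) = 0)
v(a) = 1/(-6 + a) (v(a) = 1/(a - 6) = 1/(-6 + a))
40619/26881 - 7070/v(139) = 40619/26881 - 7070/(1/(-6 + 139)) = 40619*(1/26881) - 7070/(1/133) = 40619/26881 - 7070/1/133 = 40619/26881 - 7070*133 = 40619/26881 - 940310 = -25276432491/26881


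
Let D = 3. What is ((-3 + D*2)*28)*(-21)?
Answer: -1764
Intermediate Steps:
((-3 + D*2)*28)*(-21) = ((-3 + 3*2)*28)*(-21) = ((-3 + 6)*28)*(-21) = (3*28)*(-21) = 84*(-21) = -1764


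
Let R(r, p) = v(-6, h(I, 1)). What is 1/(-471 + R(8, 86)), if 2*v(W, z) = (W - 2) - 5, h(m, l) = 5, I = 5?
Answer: -2/955 ≈ -0.0020942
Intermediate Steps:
v(W, z) = -7/2 + W/2 (v(W, z) = ((W - 2) - 5)/2 = ((-2 + W) - 5)/2 = (-7 + W)/2 = -7/2 + W/2)
R(r, p) = -13/2 (R(r, p) = -7/2 + (½)*(-6) = -7/2 - 3 = -13/2)
1/(-471 + R(8, 86)) = 1/(-471 - 13/2) = 1/(-955/2) = -2/955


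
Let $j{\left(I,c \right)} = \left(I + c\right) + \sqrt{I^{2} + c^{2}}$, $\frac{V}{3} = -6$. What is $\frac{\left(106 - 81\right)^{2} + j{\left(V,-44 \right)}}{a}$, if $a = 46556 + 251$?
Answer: $\frac{563}{46807} + \frac{2 \sqrt{565}}{46807} \approx 0.013044$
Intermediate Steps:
$V = -18$ ($V = 3 \left(-6\right) = -18$)
$a = 46807$
$j{\left(I,c \right)} = I + c + \sqrt{I^{2} + c^{2}}$
$\frac{\left(106 - 81\right)^{2} + j{\left(V,-44 \right)}}{a} = \frac{\left(106 - 81\right)^{2} - \left(62 - \sqrt{\left(-18\right)^{2} + \left(-44\right)^{2}}\right)}{46807} = \left(25^{2} - \left(62 - \sqrt{324 + 1936}\right)\right) \frac{1}{46807} = \left(625 - \left(62 - 2 \sqrt{565}\right)\right) \frac{1}{46807} = \left(563 + 2 \sqrt{565}\right) \frac{1}{46807} = \frac{563}{46807} + \frac{2 \sqrt{565}}{46807}$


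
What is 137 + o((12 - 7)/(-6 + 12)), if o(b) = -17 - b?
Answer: 715/6 ≈ 119.17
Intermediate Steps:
137 + o((12 - 7)/(-6 + 12)) = 137 + (-17 - (12 - 7)/(-6 + 12)) = 137 + (-17 - 5/6) = 137 + (-17 - 1*⅚) = 137 + (-17 - ⅚) = 137 - 107/6 = 715/6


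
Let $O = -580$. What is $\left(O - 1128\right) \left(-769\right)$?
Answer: $1313452$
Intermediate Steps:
$\left(O - 1128\right) \left(-769\right) = \left(-580 - 1128\right) \left(-769\right) = \left(-1708\right) \left(-769\right) = 1313452$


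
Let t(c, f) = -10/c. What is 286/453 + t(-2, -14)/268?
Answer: 78913/121404 ≈ 0.65000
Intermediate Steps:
286/453 + t(-2, -14)/268 = 286/453 - 10/(-2)/268 = 286*(1/453) - 10*(-½)*(1/268) = 286/453 + 5*(1/268) = 286/453 + 5/268 = 78913/121404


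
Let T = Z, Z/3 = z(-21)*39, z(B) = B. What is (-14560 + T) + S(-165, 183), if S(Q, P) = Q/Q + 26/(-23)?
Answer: -391394/23 ≈ -17017.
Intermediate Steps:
S(Q, P) = -3/23 (S(Q, P) = 1 + 26*(-1/23) = 1 - 26/23 = -3/23)
Z = -2457 (Z = 3*(-21*39) = 3*(-819) = -2457)
T = -2457
(-14560 + T) + S(-165, 183) = (-14560 - 2457) - 3/23 = -17017 - 3/23 = -391394/23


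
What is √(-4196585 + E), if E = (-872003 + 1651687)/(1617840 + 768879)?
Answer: I*√2656171188416326821/795573 ≈ 2048.6*I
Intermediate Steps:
E = 779684/2386719 ≈ 0.32668
√(-4196585 + E) = √(-4196585 + 779684/2386719) = √(-10016068374931/2386719) = I*√2656171188416326821/795573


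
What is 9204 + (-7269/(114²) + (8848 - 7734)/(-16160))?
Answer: 80535392869/8750640 ≈ 9203.4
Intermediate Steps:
9204 + (-7269/(114²) + (8848 - 7734)/(-16160)) = 9204 + (-7269/12996 + 1114*(-1/16160)) = 9204 + (-7269*1/12996 - 557/8080) = 9204 + (-2423/4332 - 557/8080) = 9204 - 5497691/8750640 = 80535392869/8750640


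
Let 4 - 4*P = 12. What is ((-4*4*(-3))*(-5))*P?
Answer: 480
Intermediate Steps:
P = -2 (P = 1 - 1/4*12 = 1 - 3 = -2)
((-4*4*(-3))*(-5))*P = ((-4*4*(-3))*(-5))*(-2) = (-16*(-3)*(-5))*(-2) = (48*(-5))*(-2) = -240*(-2) = 480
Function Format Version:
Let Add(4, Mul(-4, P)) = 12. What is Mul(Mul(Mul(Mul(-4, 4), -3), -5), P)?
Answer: 480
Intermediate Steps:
P = -2 (P = Add(1, Mul(Rational(-1, 4), 12)) = Add(1, -3) = -2)
Mul(Mul(Mul(Mul(-4, 4), -3), -5), P) = Mul(Mul(Mul(Mul(-4, 4), -3), -5), -2) = Mul(Mul(Mul(-16, -3), -5), -2) = Mul(Mul(48, -5), -2) = Mul(-240, -2) = 480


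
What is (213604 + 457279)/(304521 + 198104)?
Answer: 670883/502625 ≈ 1.3348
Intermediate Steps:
(213604 + 457279)/(304521 + 198104) = 670883/502625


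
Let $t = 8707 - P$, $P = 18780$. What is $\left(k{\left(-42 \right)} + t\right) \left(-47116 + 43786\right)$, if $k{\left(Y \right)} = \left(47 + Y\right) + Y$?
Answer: $33666300$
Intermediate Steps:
$k{\left(Y \right)} = 47 + 2 Y$
$t = -10073$ ($t = 8707 - 18780 = -10073$)
$\left(k{\left(-42 \right)} + t\right) \left(-47116 + 43786\right) = \left(\left(47 + 2 \left(-42\right)\right) - 10073\right) \left(-47116 + 43786\right) = \left(\left(47 - 84\right) - 10073\right) \left(-3330\right) = \left(-37 - 10073\right) \left(-3330\right) = \left(-10110\right) \left(-3330\right) = 33666300$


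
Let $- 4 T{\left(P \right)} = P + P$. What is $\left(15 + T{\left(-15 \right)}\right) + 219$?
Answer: $\frac{483}{2} \approx 241.5$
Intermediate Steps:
$T{\left(P \right)} = - \frac{P}{2}$ ($T{\left(P \right)} = - \frac{P + P}{4} = - \frac{2 P}{4} = - \frac{P}{2}$)
$\left(15 + T{\left(-15 \right)}\right) + 219 = \left(15 - - \frac{15}{2}\right) + 219 = \left(15 + \frac{15}{2}\right) + 219 = \frac{45}{2} + 219 = \frac{483}{2}$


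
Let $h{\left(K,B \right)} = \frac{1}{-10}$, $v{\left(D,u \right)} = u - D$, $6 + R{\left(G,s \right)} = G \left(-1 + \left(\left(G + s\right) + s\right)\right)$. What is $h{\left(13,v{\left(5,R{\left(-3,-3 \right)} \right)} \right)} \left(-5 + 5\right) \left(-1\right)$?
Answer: $0$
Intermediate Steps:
$R{\left(G,s \right)} = -6 + G \left(-1 + G + 2 s\right)$ ($R{\left(G,s \right)} = -6 + G \left(-1 + \left(\left(G + s\right) + s\right)\right) = -6 + G \left(-1 + \left(G + 2 s\right)\right) = -6 + G \left(-1 + G + 2 s\right)$)
$h{\left(K,B \right)} = - \frac{1}{10}$
$h{\left(13,v{\left(5,R{\left(-3,-3 \right)} \right)} \right)} \left(-5 + 5\right) \left(-1\right) = - \frac{\left(-5 + 5\right) \left(-1\right)}{10} = - \frac{0 \left(-1\right)}{10} = \left(- \frac{1}{10}\right) 0 = 0$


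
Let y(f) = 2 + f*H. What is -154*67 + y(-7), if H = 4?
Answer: -10344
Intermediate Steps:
y(f) = 2 + 4*f (y(f) = 2 + f*4 = 2 + 4*f)
-154*67 + y(-7) = -154*67 + (2 + 4*(-7)) = -10318 + (2 - 28) = -10318 - 26 = -10344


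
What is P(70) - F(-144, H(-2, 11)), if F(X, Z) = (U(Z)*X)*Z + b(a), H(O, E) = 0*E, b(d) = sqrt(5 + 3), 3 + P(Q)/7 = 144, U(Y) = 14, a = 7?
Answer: 987 - 2*sqrt(2) ≈ 984.17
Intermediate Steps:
P(Q) = 987 (P(Q) = -21 + 7*144 = -21 + 1008 = 987)
b(d) = 2*sqrt(2) (b(d) = sqrt(8) = 2*sqrt(2))
H(O, E) = 0
F(X, Z) = 2*sqrt(2) + 14*X*Z (F(X, Z) = (14*X)*Z + 2*sqrt(2) = 14*X*Z + 2*sqrt(2) = 2*sqrt(2) + 14*X*Z)
P(70) - F(-144, H(-2, 11)) = 987 - (2*sqrt(2) + 14*(-144)*0) = 987 - (2*sqrt(2) + 0) = 987 - 2*sqrt(2)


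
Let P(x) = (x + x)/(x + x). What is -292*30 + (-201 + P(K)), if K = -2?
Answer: -8960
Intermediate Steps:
P(x) = 1 (P(x) = (2*x)/((2*x)) = (2*x)*(1/(2*x)) = 1)
-292*30 + (-201 + P(K)) = -292*30 + (-201 + 1) = -8760 - 200 = -8960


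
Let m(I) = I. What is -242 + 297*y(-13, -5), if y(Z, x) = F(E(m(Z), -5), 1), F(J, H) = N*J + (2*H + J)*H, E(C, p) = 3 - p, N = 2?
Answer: 7480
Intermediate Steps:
F(J, H) = 2*J + H*(J + 2*H) (F(J, H) = 2*J + (2*H + J)*H = 2*J + (J + 2*H)*H = 2*J + H*(J + 2*H))
y(Z, x) = 26 (y(Z, x) = 2*(3 - 1*(-5)) + 2*1² + 1*(3 - 1*(-5)) = 2*(3 + 5) + 2*1 + 1*(3 + 5) = 2*8 + 2 + 1*8 = 16 + 2 + 8 = 26)
-242 + 297*y(-13, -5) = -242 + 297*26 = -242 + 7722 = 7480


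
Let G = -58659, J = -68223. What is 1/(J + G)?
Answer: -1/126882 ≈ -7.8813e-6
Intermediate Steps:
1/(J + G) = 1/(-68223 - 58659) = 1/(-126882) = -1/126882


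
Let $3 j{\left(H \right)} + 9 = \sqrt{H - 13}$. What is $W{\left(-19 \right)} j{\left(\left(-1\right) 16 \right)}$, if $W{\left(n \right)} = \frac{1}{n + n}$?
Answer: $\frac{3}{38} - \frac{i \sqrt{29}}{114} \approx 0.078947 - 0.047238 i$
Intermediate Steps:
$W{\left(n \right)} = \frac{1}{2 n}$
$j{\left(H \right)} = -3 + \frac{\sqrt{-13 + H}}{3}$ ($j{\left(H \right)} = -3 + \frac{\sqrt{H - 13}}{3} = -3 + \frac{\sqrt{-13 + H}}{3}$)
$W{\left(-19 \right)} j{\left(\left(-1\right) 16 \right)} = \frac{1}{2 \left(-19\right)} \left(-3 + \frac{\sqrt{-13 - 16}}{3}\right) = \frac{1}{2} \left(- \frac{1}{19}\right) \left(-3 + \frac{\sqrt{-13 - 16}}{3}\right) = - \frac{-3 + \frac{\sqrt{-29}}{3}}{38} = - \frac{-3 + \frac{i \sqrt{29}}{3}}{38} = \frac{3}{38} - \frac{i \sqrt{29}}{114}$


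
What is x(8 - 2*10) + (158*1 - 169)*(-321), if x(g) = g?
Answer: 3519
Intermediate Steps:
x(8 - 2*10) + (158*1 - 169)*(-321) = (8 - 2*10) + (158*1 - 169)*(-321) = (8 - 20) + (158 - 169)*(-321) = -12 - 11*(-321) = -12 + 3531 = 3519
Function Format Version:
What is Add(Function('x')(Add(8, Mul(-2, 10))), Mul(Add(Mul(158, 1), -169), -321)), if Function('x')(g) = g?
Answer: 3519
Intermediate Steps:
Add(Function('x')(Add(8, Mul(-2, 10))), Mul(Add(Mul(158, 1), -169), -321)) = Add(Add(8, Mul(-2, 10)), Mul(Add(Mul(158, 1), -169), -321)) = Add(Add(8, -20), Mul(Add(158, -169), -321)) = Add(-12, Mul(-11, -321)) = Add(-12, 3531) = 3519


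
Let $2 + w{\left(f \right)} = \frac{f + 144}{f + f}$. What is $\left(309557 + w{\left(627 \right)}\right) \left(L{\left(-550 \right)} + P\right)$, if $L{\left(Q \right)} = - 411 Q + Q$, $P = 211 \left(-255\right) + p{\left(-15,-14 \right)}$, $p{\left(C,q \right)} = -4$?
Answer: $\frac{22215827661677}{418} \approx 5.3148 \cdot 10^{10}$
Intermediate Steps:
$P = -53809$ ($P = 211 \left(-255\right) - 4 = -53805 - 4 = -53809$)
$L{\left(Q \right)} = - 410 Q$
$w{\left(f \right)} = -2 + \frac{144 + f}{2 f}$ ($w{\left(f \right)} = -2 + \frac{f + 144}{f + f} = -2 + \frac{144 + f}{2 f}$)
$\left(309557 + w{\left(627 \right)}\right) \left(L{\left(-550 \right)} + P\right) = \left(309557 - \left(\frac{3}{2} - \frac{72}{627}\right)\right) \left(\left(-410\right) \left(-550\right) - 53809\right) = \left(309557 + \left(- \frac{3}{2} + 72 \cdot \frac{1}{627}\right)\right) \left(225500 - 53809\right) = \left(309557 + \left(- \frac{3}{2} + \frac{24}{209}\right)\right) 171691 = \left(309557 - \frac{579}{418}\right) 171691 = \frac{129394247}{418} \cdot 171691 = \frac{22215827661677}{418}$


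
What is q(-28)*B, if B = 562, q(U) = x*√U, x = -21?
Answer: -23604*I*√7 ≈ -62450.0*I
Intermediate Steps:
q(U) = -21*√U
q(-28)*B = -42*I*√7*562 = -23604*I*√7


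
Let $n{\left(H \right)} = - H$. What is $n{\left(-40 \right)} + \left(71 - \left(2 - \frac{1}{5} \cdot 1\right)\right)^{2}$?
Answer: $\frac{120716}{25} \approx 4828.6$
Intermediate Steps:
$n{\left(-40 \right)} + \left(71 - \left(2 - \frac{1}{5} \cdot 1\right)\right)^{2} = \left(-1\right) \left(-40\right) + \left(71 - \left(2 - \frac{1}{5} \cdot 1\right)\right)^{2} = 40 + \left(71 + \left(\frac{1}{5} \cdot 1 - 2\right)\right)^{2} = 40 + \left(71 + \left(\frac{1}{5} - 2\right)\right)^{2} = 40 + \left(71 - \frac{9}{5}\right)^{2} = 40 + \left(\frac{346}{5}\right)^{2} = 40 + \frac{119716}{25} = \frac{120716}{25}$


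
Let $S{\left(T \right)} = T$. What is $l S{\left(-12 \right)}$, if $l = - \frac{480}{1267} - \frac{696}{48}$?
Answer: $\frac{226218}{1267} \approx 178.55$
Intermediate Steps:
$l = - \frac{37703}{2534}$ ($l = \left(-480\right) \frac{1}{1267} - \frac{29}{2} = - \frac{480}{1267} - \frac{29}{2} = - \frac{37703}{2534} \approx -14.879$)
$l S{\left(-12 \right)} = \left(- \frac{37703}{2534}\right) \left(-12\right) = \frac{226218}{1267}$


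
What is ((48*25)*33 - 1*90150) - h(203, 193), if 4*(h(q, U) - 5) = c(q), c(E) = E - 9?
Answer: -101207/2 ≈ -50604.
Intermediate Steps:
c(E) = -9 + E
h(q, U) = 11/4 + q/4 (h(q, U) = 5 + (-9 + q)/4 = 5 + (-9/4 + q/4) = 11/4 + q/4)
((48*25)*33 - 1*90150) - h(203, 193) = ((48*25)*33 - 1*90150) - (11/4 + (¼)*203) = (1200*33 - 90150) - (11/4 + 203/4) = (39600 - 90150) - 1*107/2 = -50550 - 107/2 = -101207/2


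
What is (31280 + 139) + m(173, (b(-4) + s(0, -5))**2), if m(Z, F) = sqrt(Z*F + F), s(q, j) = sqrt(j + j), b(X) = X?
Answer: 31419 + sqrt(174)*(4 - I*sqrt(10)) ≈ 31472.0 - 41.713*I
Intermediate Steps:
s(q, j) = sqrt(2)*sqrt(j) (s(q, j) = sqrt(2*j) = sqrt(2)*sqrt(j))
m(Z, F) = sqrt(F + F*Z) (m(Z, F) = sqrt(F*Z + F) = sqrt(F + F*Z))
(31280 + 139) + m(173, (b(-4) + s(0, -5))**2) = (31280 + 139) + sqrt((-4 + sqrt(2)*sqrt(-5))**2*(1 + 173)) = 31419 + sqrt((-4 + sqrt(2)*(I*sqrt(5)))**2*174) = 31419 + sqrt((-4 + I*sqrt(10))**2*174) = 31419 + sqrt(174*(-4 + I*sqrt(10))**2) = 31419 + sqrt(174)*(4 - I*sqrt(10))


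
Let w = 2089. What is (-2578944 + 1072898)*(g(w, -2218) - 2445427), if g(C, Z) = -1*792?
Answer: 3684118340074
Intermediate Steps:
g(C, Z) = -792
(-2578944 + 1072898)*(g(w, -2218) - 2445427) = (-2578944 + 1072898)*(-792 - 2445427) = -1506046*(-2446219) = 3684118340074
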